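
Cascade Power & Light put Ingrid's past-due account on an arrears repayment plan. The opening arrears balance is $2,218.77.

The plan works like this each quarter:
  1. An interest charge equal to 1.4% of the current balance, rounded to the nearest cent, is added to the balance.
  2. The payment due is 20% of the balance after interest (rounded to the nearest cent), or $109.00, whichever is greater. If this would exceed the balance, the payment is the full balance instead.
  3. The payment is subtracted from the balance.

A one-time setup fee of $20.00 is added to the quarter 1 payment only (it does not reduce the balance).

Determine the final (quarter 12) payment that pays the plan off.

Quarter 1: opening $2,218.77; interest $31.06 → $2,249.83; payment $449.97 (+ $20.00 fee); balance $1,799.86
Quarter 2: opening $1,799.86; interest $25.20 → $1,825.06; payment $365.01; balance $1,460.05
Quarter 3: opening $1,460.05; interest $20.44 → $1,480.49; payment $296.10; balance $1,184.39
Quarter 4: opening $1,184.39; interest $16.58 → $1,200.97; payment $240.19; balance $960.78
Quarter 5: opening $960.78; interest $13.45 → $974.23; payment $194.85; balance $779.38
Quarter 6: opening $779.38; interest $10.91 → $790.29; payment $158.06; balance $632.23
Quarter 7: opening $632.23; interest $8.85 → $641.08; payment $128.22; balance $512.86
Quarter 8: opening $512.86; interest $7.18 → $520.04; payment $109.00; balance $411.04
Quarter 9: opening $411.04; interest $5.75 → $416.79; payment $109.00; balance $307.79
Quarter 10: opening $307.79; interest $4.31 → $312.10; payment $109.00; balance $203.10
Quarter 11: opening $203.10; interest $2.84 → $205.94; payment $109.00; balance $96.94
Quarter 12: opening $96.94; interest $1.36 → $98.30; payment $98.30; balance $0.00

$98.30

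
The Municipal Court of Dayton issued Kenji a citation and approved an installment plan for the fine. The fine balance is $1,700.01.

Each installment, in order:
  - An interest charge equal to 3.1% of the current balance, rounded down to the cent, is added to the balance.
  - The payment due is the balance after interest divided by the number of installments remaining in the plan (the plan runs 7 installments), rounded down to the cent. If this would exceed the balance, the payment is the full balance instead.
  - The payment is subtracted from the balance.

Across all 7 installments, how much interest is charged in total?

Installment 1: $1,700.01 +$52.70 interest = $1,752.71; pay $250.38 → $1,502.33
Installment 2: $1,502.33 +$46.57 interest = $1,548.90; pay $258.15 → $1,290.75
Installment 3: $1,290.75 +$40.01 interest = $1,330.76; pay $266.15 → $1,064.61
Installment 4: $1,064.61 +$33.00 interest = $1,097.61; pay $274.40 → $823.21
Installment 5: $823.21 +$25.51 interest = $848.72; pay $282.90 → $565.82
Installment 6: $565.82 +$17.54 interest = $583.36; pay $291.68 → $291.68
Installment 7: $291.68 +$9.04 interest = $300.72; pay $300.72 → $0.00
Total interest: $52.70 + $46.57 + $40.01 + $33.00 + $25.51 + $17.54 + $9.04 = $224.37

$224.37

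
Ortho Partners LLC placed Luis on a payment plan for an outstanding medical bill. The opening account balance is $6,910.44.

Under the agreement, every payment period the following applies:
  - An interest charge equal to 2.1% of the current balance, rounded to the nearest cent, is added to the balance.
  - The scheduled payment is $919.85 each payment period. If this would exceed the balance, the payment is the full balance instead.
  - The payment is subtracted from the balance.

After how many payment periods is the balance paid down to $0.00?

# | Opening | Interest | Payment | End bal
1 | $6,910.44 | $145.12 | $919.85 | $6,135.71
2 | $6,135.71 | $128.85 | $919.85 | $5,344.71
3 | $5,344.71 | $112.24 | $919.85 | $4,537.10
4 | $4,537.10 | $95.28 | $919.85 | $3,712.53
5 | $3,712.53 | $77.96 | $919.85 | $2,870.64
6 | $2,870.64 | $60.28 | $919.85 | $2,011.07
7 | $2,011.07 | $42.23 | $919.85 | $1,133.45
8 | $1,133.45 | $23.80 | $919.85 | $237.40
9 | $237.40 | $4.99 | $242.39 | $0.00
Balance reaches $0.00 in payment period 9.

9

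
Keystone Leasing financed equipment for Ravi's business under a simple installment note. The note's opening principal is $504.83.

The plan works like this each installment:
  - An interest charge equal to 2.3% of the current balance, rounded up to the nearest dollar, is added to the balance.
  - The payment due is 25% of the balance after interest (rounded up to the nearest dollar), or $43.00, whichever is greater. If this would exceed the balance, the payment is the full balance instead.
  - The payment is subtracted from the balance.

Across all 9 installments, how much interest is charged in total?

$49.00

# | Opening | Interest | Payment | End bal
1 | $504.83 | $12.00 | $130.00 | $386.83
2 | $386.83 | $9.00 | $99.00 | $296.83
3 | $296.83 | $7.00 | $76.00 | $227.83
4 | $227.83 | $6.00 | $59.00 | $174.83
5 | $174.83 | $5.00 | $45.00 | $134.83
6 | $134.83 | $4.00 | $43.00 | $95.83
7 | $95.83 | $3.00 | $43.00 | $55.83
8 | $55.83 | $2.00 | $43.00 | $14.83
9 | $14.83 | $1.00 | $15.83 | $0.00
Total interest: $12.00 + $9.00 + $7.00 + $6.00 + $5.00 + $4.00 + $3.00 + $2.00 + $1.00 = $49.00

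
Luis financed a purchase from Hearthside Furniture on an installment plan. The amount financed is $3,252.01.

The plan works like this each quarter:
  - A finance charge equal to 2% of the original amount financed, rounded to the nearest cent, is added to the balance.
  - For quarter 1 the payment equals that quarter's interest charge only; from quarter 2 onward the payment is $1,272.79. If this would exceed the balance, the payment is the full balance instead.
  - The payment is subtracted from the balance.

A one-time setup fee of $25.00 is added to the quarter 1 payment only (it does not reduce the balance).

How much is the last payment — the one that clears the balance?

Quarter 1: $3,252.01 +$65.04 interest = $3,317.05; pay $65.04 (+ $25.00 fee) → $3,252.01
Quarter 2: $3,252.01 +$65.04 interest = $3,317.05; pay $1,272.79 → $2,044.26
Quarter 3: $2,044.26 +$65.04 interest = $2,109.30; pay $1,272.79 → $836.51
Quarter 4: $836.51 +$65.04 interest = $901.55; pay $901.55 → $0.00

$901.55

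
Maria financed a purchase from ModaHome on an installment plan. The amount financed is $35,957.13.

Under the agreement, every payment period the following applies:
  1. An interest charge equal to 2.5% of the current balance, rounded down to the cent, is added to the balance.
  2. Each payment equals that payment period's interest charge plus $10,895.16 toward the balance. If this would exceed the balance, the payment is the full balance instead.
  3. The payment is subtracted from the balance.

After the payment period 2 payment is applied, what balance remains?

# | Opening | Interest | Payment | End bal
1 | $35,957.13 | $898.92 | $11,794.08 | $25,061.97
2 | $25,061.97 | $626.54 | $11,521.70 | $14,166.81

$14,166.81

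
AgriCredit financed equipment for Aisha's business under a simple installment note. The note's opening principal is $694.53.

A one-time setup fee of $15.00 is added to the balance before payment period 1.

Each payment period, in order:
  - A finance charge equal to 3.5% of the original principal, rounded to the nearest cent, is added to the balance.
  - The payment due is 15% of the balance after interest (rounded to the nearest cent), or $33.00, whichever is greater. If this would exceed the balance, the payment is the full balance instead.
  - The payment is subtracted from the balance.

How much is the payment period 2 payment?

$97.21

Payment period 1: $709.53 +$24.31 interest = $733.84; pay $110.08 → $623.76
Payment period 2: $623.76 +$24.31 interest = $648.07; pay $97.21 → $550.86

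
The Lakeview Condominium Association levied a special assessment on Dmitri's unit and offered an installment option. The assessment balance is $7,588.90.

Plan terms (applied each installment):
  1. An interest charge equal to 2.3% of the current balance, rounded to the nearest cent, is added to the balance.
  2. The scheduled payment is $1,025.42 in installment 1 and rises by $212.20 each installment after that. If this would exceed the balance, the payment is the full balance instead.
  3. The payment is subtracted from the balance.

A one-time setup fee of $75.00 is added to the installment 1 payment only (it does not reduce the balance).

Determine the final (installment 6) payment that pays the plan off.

$985.04

Installment 1: $7,588.90 +$174.54 interest = $7,763.44; pay $1,025.42 (+ $75.00 fee) → $6,738.02
Installment 2: $6,738.02 +$154.97 interest = $6,892.99; pay $1,237.62 → $5,655.37
Installment 3: $5,655.37 +$130.07 interest = $5,785.44; pay $1,449.82 → $4,335.62
Installment 4: $4,335.62 +$99.72 interest = $4,435.34; pay $1,662.02 → $2,773.32
Installment 5: $2,773.32 +$63.79 interest = $2,837.11; pay $1,874.22 → $962.89
Installment 6: $962.89 +$22.15 interest = $985.04; pay $985.04 → $0.00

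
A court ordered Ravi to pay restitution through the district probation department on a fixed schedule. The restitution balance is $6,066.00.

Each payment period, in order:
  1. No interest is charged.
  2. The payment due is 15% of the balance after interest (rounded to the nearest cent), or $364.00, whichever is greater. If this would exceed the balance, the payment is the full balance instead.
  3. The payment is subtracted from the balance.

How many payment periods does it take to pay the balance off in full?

Payment period 1: opening $6,066.00; payment $909.90; balance $5,156.10
Payment period 2: opening $5,156.10; payment $773.42; balance $4,382.68
Payment period 3: opening $4,382.68; payment $657.40; balance $3,725.28
Payment period 4: opening $3,725.28; payment $558.79; balance $3,166.49
Payment period 5: opening $3,166.49; payment $474.97; balance $2,691.52
Payment period 6: opening $2,691.52; payment $403.73; balance $2,287.79
Payment period 7: opening $2,287.79; payment $364.00; balance $1,923.79
Payment period 8: opening $1,923.79; payment $364.00; balance $1,559.79
Payment period 9: opening $1,559.79; payment $364.00; balance $1,195.79
Payment period 10: opening $1,195.79; payment $364.00; balance $831.79
Payment period 11: opening $831.79; payment $364.00; balance $467.79
Payment period 12: opening $467.79; payment $364.00; balance $103.79
Payment period 13: opening $103.79; payment $103.79; balance $0.00
Balance reaches $0.00 in payment period 13.

13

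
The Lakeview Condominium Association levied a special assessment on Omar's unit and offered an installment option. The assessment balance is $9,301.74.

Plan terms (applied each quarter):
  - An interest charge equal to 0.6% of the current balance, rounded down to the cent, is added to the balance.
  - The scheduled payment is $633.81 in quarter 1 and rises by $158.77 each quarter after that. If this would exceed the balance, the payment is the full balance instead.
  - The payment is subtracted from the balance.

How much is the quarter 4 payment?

$1,110.12

Quarter 1: $9,301.74 +$55.81 interest = $9,357.55; pay $633.81 → $8,723.74
Quarter 2: $8,723.74 +$52.34 interest = $8,776.08; pay $792.58 → $7,983.50
Quarter 3: $7,983.50 +$47.90 interest = $8,031.40; pay $951.35 → $7,080.05
Quarter 4: $7,080.05 +$42.48 interest = $7,122.53; pay $1,110.12 → $6,012.41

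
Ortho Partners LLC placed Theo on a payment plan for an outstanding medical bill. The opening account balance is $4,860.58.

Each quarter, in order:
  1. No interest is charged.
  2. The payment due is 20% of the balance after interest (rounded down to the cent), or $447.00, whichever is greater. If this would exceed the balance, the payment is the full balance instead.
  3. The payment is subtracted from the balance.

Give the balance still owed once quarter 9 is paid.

# | Opening | Payment | End bal
1 | $4,860.58 | $972.11 | $3,888.47
2 | $3,888.47 | $777.69 | $3,110.78
3 | $3,110.78 | $622.15 | $2,488.63
4 | $2,488.63 | $497.72 | $1,990.91
5 | $1,990.91 | $447.00 | $1,543.91
6 | $1,543.91 | $447.00 | $1,096.91
7 | $1,096.91 | $447.00 | $649.91
8 | $649.91 | $447.00 | $202.91
9 | $202.91 | $202.91 | $0.00

$0.00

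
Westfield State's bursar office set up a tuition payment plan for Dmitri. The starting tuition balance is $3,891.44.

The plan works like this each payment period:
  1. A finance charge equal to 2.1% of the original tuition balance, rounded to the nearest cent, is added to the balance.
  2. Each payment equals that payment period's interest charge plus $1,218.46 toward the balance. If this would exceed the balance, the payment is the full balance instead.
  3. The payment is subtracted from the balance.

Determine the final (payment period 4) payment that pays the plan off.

$317.78

Payment period 1: $3,891.44 +$81.72 interest = $3,973.16; pay $1,300.18 → $2,672.98
Payment period 2: $2,672.98 +$81.72 interest = $2,754.70; pay $1,300.18 → $1,454.52
Payment period 3: $1,454.52 +$81.72 interest = $1,536.24; pay $1,300.18 → $236.06
Payment period 4: $236.06 +$81.72 interest = $317.78; pay $317.78 → $0.00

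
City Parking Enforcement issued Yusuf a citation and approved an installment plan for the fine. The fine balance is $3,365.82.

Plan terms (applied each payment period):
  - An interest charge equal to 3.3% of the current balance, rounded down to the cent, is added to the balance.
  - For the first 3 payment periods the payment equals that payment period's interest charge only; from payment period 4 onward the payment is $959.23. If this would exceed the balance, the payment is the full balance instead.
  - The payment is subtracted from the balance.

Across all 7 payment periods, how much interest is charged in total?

Payment period 1: $3,365.82 +$111.07 interest = $3,476.89; pay $111.07 → $3,365.82
Payment period 2: $3,365.82 +$111.07 interest = $3,476.89; pay $111.07 → $3,365.82
Payment period 3: $3,365.82 +$111.07 interest = $3,476.89; pay $111.07 → $3,365.82
Payment period 4: $3,365.82 +$111.07 interest = $3,476.89; pay $959.23 → $2,517.66
Payment period 5: $2,517.66 +$83.08 interest = $2,600.74; pay $959.23 → $1,641.51
Payment period 6: $1,641.51 +$54.16 interest = $1,695.67; pay $959.23 → $736.44
Payment period 7: $736.44 +$24.30 interest = $760.74; pay $760.74 → $0.00
Total interest: $111.07 + $111.07 + $111.07 + $111.07 + $83.08 + $54.16 + $24.30 = $605.82

$605.82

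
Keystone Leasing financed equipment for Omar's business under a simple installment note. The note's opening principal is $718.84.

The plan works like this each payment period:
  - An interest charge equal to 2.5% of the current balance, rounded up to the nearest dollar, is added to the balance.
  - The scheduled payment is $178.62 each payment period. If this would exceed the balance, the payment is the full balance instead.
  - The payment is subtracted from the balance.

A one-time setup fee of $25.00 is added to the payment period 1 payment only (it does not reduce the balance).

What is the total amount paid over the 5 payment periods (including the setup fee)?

Payment period 1: $718.84 +$18.00 interest = $736.84; pay $178.62 (+ $25.00 fee) → $558.22
Payment period 2: $558.22 +$14.00 interest = $572.22; pay $178.62 → $393.60
Payment period 3: $393.60 +$10.00 interest = $403.60; pay $178.62 → $224.98
Payment period 4: $224.98 +$6.00 interest = $230.98; pay $178.62 → $52.36
Payment period 5: $52.36 +$2.00 interest = $54.36; pay $54.36 → $0.00
Total paid: $793.84

$793.84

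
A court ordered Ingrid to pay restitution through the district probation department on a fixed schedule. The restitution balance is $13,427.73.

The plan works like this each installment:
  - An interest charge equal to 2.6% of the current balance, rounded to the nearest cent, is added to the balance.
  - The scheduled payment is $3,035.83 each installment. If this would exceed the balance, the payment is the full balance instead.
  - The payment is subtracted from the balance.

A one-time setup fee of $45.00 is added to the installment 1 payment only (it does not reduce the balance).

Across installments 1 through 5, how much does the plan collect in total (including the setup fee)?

Installment 1: opening $13,427.73; interest $349.12 → $13,776.85; payment $3,035.83 (+ $45.00 fee); balance $10,741.02
Installment 2: opening $10,741.02; interest $279.27 → $11,020.29; payment $3,035.83; balance $7,984.46
Installment 3: opening $7,984.46; interest $207.60 → $8,192.06; payment $3,035.83; balance $5,156.23
Installment 4: opening $5,156.23; interest $134.06 → $5,290.29; payment $3,035.83; balance $2,254.46
Installment 5: opening $2,254.46; interest $58.62 → $2,313.08; payment $2,313.08; balance $0.00
Total paid: $14,501.40

$14,501.40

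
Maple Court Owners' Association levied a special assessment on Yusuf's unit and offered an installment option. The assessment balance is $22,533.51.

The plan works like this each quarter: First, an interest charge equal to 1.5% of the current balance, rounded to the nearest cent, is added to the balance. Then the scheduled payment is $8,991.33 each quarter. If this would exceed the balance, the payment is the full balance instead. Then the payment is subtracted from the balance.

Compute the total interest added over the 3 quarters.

$622.66

Quarter 1: opening $22,533.51; interest $338.00 → $22,871.51; payment $8,991.33; balance $13,880.18
Quarter 2: opening $13,880.18; interest $208.20 → $14,088.38; payment $8,991.33; balance $5,097.05
Quarter 3: opening $5,097.05; interest $76.46 → $5,173.51; payment $5,173.51; balance $0.00
Total interest: $338.00 + $208.20 + $76.46 = $622.66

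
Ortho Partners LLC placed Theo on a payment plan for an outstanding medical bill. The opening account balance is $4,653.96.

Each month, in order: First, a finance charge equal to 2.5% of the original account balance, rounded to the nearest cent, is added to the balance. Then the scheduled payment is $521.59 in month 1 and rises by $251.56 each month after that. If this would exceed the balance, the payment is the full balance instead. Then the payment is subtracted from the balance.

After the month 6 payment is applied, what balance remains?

$0.00

Month 1: $4,653.96 +$116.35 interest = $4,770.31; pay $521.59 → $4,248.72
Month 2: $4,248.72 +$116.35 interest = $4,365.07; pay $773.15 → $3,591.92
Month 3: $3,591.92 +$116.35 interest = $3,708.27; pay $1,024.71 → $2,683.56
Month 4: $2,683.56 +$116.35 interest = $2,799.91; pay $1,276.27 → $1,523.64
Month 5: $1,523.64 +$116.35 interest = $1,639.99; pay $1,527.83 → $112.16
Month 6: $112.16 +$116.35 interest = $228.51; pay $228.51 → $0.00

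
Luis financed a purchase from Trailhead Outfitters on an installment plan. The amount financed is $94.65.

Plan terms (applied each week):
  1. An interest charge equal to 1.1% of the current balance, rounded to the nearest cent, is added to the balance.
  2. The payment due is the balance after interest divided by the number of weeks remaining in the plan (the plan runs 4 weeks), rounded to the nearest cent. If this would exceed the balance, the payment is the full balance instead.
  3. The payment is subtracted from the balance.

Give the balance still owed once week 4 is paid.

Week 1: opening $94.65; interest $1.04 → $95.69; payment $23.92; balance $71.77
Week 2: opening $71.77; interest $0.79 → $72.56; payment $24.19; balance $48.37
Week 3: opening $48.37; interest $0.53 → $48.90; payment $24.45; balance $24.45
Week 4: opening $24.45; interest $0.27 → $24.72; payment $24.72; balance $0.00

$0.00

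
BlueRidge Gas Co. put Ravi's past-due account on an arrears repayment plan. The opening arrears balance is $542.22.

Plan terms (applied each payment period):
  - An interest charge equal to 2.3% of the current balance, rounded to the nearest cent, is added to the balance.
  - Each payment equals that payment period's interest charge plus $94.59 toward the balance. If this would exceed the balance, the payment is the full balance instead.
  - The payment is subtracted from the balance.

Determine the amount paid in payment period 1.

Payment period 1: $542.22 +$12.47 interest = $554.69; pay $107.06 → $447.63

$107.06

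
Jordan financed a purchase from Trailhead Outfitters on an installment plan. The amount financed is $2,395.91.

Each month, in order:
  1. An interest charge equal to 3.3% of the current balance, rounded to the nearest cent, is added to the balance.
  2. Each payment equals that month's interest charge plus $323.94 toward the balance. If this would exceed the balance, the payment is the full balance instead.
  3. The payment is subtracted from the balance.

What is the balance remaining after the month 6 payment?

$452.27

Month 1: opening $2,395.91; interest $79.07 → $2,474.98; payment $403.01; balance $2,071.97
Month 2: opening $2,071.97; interest $68.38 → $2,140.35; payment $392.32; balance $1,748.03
Month 3: opening $1,748.03; interest $57.68 → $1,805.71; payment $381.62; balance $1,424.09
Month 4: opening $1,424.09; interest $46.99 → $1,471.08; payment $370.93; balance $1,100.15
Month 5: opening $1,100.15; interest $36.30 → $1,136.45; payment $360.24; balance $776.21
Month 6: opening $776.21; interest $25.61 → $801.82; payment $349.55; balance $452.27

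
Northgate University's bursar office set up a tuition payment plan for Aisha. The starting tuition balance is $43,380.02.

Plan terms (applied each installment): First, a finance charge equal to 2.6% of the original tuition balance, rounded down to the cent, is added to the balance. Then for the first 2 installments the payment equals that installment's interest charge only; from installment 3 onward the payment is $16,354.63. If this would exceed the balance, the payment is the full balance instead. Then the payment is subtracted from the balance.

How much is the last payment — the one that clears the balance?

Installment 1: $43,380.02 +$1,127.88 interest = $44,507.90; pay $1,127.88 → $43,380.02
Installment 2: $43,380.02 +$1,127.88 interest = $44,507.90; pay $1,127.88 → $43,380.02
Installment 3: $43,380.02 +$1,127.88 interest = $44,507.90; pay $16,354.63 → $28,153.27
Installment 4: $28,153.27 +$1,127.88 interest = $29,281.15; pay $16,354.63 → $12,926.52
Installment 5: $12,926.52 +$1,127.88 interest = $14,054.40; pay $14,054.40 → $0.00

$14,054.40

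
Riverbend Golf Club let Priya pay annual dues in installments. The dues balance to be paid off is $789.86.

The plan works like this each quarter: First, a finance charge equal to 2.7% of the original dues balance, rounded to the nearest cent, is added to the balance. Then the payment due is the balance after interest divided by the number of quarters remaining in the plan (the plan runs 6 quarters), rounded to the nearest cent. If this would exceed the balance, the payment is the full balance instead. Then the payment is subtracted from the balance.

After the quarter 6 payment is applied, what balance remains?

Quarter 1: opening $789.86; interest $21.33 → $811.19; payment $135.20; balance $675.99
Quarter 2: opening $675.99; interest $21.33 → $697.32; payment $139.46; balance $557.86
Quarter 3: opening $557.86; interest $21.33 → $579.19; payment $144.80; balance $434.39
Quarter 4: opening $434.39; interest $21.33 → $455.72; payment $151.91; balance $303.81
Quarter 5: opening $303.81; interest $21.33 → $325.14; payment $162.57; balance $162.57
Quarter 6: opening $162.57; interest $21.33 → $183.90; payment $183.90; balance $0.00

$0.00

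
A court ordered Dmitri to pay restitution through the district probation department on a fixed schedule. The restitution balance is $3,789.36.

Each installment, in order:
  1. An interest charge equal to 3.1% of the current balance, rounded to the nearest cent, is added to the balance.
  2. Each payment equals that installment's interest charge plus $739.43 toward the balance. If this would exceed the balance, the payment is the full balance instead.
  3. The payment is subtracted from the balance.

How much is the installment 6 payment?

# | Opening | Interest | Payment | End bal
1 | $3,789.36 | $117.47 | $856.90 | $3,049.93
2 | $3,049.93 | $94.55 | $833.98 | $2,310.50
3 | $2,310.50 | $71.63 | $811.06 | $1,571.07
4 | $1,571.07 | $48.70 | $788.13 | $831.64
5 | $831.64 | $25.78 | $765.21 | $92.21
6 | $92.21 | $2.86 | $95.07 | $0.00

$95.07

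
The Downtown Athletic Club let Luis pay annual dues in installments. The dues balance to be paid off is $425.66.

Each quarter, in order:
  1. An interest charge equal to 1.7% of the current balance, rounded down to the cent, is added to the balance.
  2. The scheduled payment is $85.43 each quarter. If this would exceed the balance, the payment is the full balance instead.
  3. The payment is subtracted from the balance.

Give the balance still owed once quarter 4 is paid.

$104.79

# | Opening | Interest | Payment | End bal
1 | $425.66 | $7.23 | $85.43 | $347.46
2 | $347.46 | $5.90 | $85.43 | $267.93
3 | $267.93 | $4.55 | $85.43 | $187.05
4 | $187.05 | $3.17 | $85.43 | $104.79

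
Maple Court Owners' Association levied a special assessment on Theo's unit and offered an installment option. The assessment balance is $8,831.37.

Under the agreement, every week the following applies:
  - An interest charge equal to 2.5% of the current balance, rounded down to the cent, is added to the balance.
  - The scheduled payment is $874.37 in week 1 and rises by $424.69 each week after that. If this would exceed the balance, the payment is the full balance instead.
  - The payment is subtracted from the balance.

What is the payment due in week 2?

$1,299.06

Week 1: $8,831.37 +$220.78 interest = $9,052.15; pay $874.37 → $8,177.78
Week 2: $8,177.78 +$204.44 interest = $8,382.22; pay $1,299.06 → $7,083.16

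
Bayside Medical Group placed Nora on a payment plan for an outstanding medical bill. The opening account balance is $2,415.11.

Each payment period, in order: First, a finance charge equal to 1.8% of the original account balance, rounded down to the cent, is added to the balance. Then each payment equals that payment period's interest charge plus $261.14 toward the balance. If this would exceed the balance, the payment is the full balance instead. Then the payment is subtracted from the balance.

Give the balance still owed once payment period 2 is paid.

$1,892.83

Payment period 1: $2,415.11 +$43.47 interest = $2,458.58; pay $304.61 → $2,153.97
Payment period 2: $2,153.97 +$43.47 interest = $2,197.44; pay $304.61 → $1,892.83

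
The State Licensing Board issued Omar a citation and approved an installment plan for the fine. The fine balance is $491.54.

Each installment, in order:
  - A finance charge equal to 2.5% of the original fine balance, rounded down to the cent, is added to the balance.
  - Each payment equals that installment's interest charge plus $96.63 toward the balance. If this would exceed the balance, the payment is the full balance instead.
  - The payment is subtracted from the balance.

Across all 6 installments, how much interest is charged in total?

Installment 1: opening $491.54; interest $12.28 → $503.82; payment $108.91; balance $394.91
Installment 2: opening $394.91; interest $12.28 → $407.19; payment $108.91; balance $298.28
Installment 3: opening $298.28; interest $12.28 → $310.56; payment $108.91; balance $201.65
Installment 4: opening $201.65; interest $12.28 → $213.93; payment $108.91; balance $105.02
Installment 5: opening $105.02; interest $12.28 → $117.30; payment $108.91; balance $8.39
Installment 6: opening $8.39; interest $12.28 → $20.67; payment $20.67; balance $0.00
Total interest: $12.28 + $12.28 + $12.28 + $12.28 + $12.28 + $12.28 = $73.68

$73.68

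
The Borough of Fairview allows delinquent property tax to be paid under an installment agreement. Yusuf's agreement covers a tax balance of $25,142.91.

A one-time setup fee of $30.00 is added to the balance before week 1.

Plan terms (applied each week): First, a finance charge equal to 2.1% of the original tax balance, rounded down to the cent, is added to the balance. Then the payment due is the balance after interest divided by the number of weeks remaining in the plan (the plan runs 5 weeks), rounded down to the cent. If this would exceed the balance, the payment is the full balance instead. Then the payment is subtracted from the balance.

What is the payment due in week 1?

$5,140.18

Week 1: opening $25,172.91; interest $528.00 → $25,700.91; payment $5,140.18; balance $20,560.73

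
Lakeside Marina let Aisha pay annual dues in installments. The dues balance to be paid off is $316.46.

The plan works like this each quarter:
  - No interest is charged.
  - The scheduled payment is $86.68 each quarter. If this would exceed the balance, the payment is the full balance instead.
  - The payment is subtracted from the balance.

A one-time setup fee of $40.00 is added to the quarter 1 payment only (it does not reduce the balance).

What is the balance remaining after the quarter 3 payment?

$56.42

# | Opening | Payment | Fee | End bal
1 | $316.46 | $86.68 | $40.00 | $229.78
2 | $229.78 | $86.68 | — | $143.10
3 | $143.10 | $86.68 | — | $56.42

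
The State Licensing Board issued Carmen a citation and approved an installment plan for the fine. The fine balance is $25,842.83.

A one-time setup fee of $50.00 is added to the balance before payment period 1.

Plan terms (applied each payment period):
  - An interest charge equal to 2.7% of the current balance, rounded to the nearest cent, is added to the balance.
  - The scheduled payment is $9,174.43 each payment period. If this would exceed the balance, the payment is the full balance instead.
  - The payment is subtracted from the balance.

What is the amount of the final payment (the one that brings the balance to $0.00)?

Payment period 1: $25,892.83 +$699.11 interest = $26,591.94; pay $9,174.43 → $17,417.51
Payment period 2: $17,417.51 +$470.27 interest = $17,887.78; pay $9,174.43 → $8,713.35
Payment period 3: $8,713.35 +$235.26 interest = $8,948.61; pay $8,948.61 → $0.00

$8,948.61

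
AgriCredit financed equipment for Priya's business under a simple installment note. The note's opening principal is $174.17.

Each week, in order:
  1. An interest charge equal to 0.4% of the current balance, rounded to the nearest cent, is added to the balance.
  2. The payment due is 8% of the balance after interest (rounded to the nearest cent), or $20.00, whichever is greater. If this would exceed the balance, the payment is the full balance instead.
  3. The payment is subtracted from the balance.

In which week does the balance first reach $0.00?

Week 1: $174.17 +$0.70 interest = $174.87; pay $20.00 → $154.87
Week 2: $154.87 +$0.62 interest = $155.49; pay $20.00 → $135.49
Week 3: $135.49 +$0.54 interest = $136.03; pay $20.00 → $116.03
Week 4: $116.03 +$0.46 interest = $116.49; pay $20.00 → $96.49
Week 5: $96.49 +$0.39 interest = $96.88; pay $20.00 → $76.88
Week 6: $76.88 +$0.31 interest = $77.19; pay $20.00 → $57.19
Week 7: $57.19 +$0.23 interest = $57.42; pay $20.00 → $37.42
Week 8: $37.42 +$0.15 interest = $37.57; pay $20.00 → $17.57
Week 9: $17.57 +$0.07 interest = $17.64; pay $17.64 → $0.00
Balance reaches $0.00 in week 9.

9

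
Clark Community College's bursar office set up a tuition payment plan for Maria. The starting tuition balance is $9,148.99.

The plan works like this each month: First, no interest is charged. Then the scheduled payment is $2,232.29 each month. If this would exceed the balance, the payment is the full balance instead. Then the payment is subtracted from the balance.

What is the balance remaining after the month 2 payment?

# | Opening | Payment | End bal
1 | $9,148.99 | $2,232.29 | $6,916.70
2 | $6,916.70 | $2,232.29 | $4,684.41

$4,684.41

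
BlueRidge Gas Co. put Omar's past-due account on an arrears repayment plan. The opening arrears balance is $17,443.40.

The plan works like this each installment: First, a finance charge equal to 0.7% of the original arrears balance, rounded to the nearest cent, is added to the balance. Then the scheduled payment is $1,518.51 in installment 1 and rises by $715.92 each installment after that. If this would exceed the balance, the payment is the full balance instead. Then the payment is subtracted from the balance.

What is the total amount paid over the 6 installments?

# | Opening | Interest | Payment | End bal
1 | $17,443.40 | $122.10 | $1,518.51 | $16,046.99
2 | $16,046.99 | $122.10 | $2,234.43 | $13,934.66
3 | $13,934.66 | $122.10 | $2,950.35 | $11,106.41
4 | $11,106.41 | $122.10 | $3,666.27 | $7,562.24
5 | $7,562.24 | $122.10 | $4,382.19 | $3,302.15
6 | $3,302.15 | $122.10 | $3,424.25 | $0.00
Total paid: $18,176.00

$18,176.00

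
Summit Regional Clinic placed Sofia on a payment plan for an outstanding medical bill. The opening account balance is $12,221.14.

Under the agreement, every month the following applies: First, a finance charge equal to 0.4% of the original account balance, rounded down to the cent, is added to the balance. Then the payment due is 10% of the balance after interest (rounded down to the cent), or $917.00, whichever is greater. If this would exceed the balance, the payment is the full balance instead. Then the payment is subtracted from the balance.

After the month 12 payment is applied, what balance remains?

$1,215.36

# | Opening | Interest | Payment | End bal
1 | $12,221.14 | $48.88 | $1,227.00 | $11,043.02
2 | $11,043.02 | $48.88 | $1,109.19 | $9,982.71
3 | $9,982.71 | $48.88 | $1,003.15 | $9,028.44
4 | $9,028.44 | $48.88 | $917.00 | $8,160.32
5 | $8,160.32 | $48.88 | $917.00 | $7,292.20
6 | $7,292.20 | $48.88 | $917.00 | $6,424.08
7 | $6,424.08 | $48.88 | $917.00 | $5,555.96
8 | $5,555.96 | $48.88 | $917.00 | $4,687.84
9 | $4,687.84 | $48.88 | $917.00 | $3,819.72
10 | $3,819.72 | $48.88 | $917.00 | $2,951.60
11 | $2,951.60 | $48.88 | $917.00 | $2,083.48
12 | $2,083.48 | $48.88 | $917.00 | $1,215.36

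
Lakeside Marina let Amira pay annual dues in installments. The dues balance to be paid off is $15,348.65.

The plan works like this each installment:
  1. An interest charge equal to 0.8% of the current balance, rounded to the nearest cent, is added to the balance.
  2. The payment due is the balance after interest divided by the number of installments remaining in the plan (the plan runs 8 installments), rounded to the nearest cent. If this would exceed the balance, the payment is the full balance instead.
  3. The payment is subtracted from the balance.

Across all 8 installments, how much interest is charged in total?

$562.99

# | Opening | Interest | Payment | End bal
1 | $15,348.65 | $122.79 | $1,933.93 | $13,537.51
2 | $13,537.51 | $108.30 | $1,949.40 | $11,696.41
3 | $11,696.41 | $93.57 | $1,965.00 | $9,824.98
4 | $9,824.98 | $78.60 | $1,980.72 | $7,922.86
5 | $7,922.86 | $63.38 | $1,996.56 | $5,989.68
6 | $5,989.68 | $47.92 | $2,012.53 | $4,025.07
7 | $4,025.07 | $32.20 | $2,028.64 | $2,028.63
8 | $2,028.63 | $16.23 | $2,044.86 | $0.00
Total interest: $122.79 + $108.30 + $93.57 + $78.60 + $63.38 + $47.92 + $32.20 + $16.23 = $562.99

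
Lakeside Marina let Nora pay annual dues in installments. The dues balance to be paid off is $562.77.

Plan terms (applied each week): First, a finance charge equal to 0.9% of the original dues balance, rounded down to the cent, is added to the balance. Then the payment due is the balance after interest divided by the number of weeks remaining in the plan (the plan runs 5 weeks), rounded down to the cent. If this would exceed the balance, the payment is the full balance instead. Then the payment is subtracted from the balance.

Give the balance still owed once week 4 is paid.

Week 1: $562.77 +$5.06 interest = $567.83; pay $113.56 → $454.27
Week 2: $454.27 +$5.06 interest = $459.33; pay $114.83 → $344.50
Week 3: $344.50 +$5.06 interest = $349.56; pay $116.52 → $233.04
Week 4: $233.04 +$5.06 interest = $238.10; pay $119.05 → $119.05

$119.05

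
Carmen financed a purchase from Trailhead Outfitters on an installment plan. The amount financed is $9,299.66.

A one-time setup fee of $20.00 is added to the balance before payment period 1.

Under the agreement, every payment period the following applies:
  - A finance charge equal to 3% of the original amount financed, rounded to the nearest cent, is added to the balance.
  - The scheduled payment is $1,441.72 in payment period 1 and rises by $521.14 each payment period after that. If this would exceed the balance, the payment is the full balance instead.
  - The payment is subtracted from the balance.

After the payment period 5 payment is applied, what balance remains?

$0.00

Payment period 1: opening $9,319.66; interest $278.99 → $9,598.65; payment $1,441.72; balance $8,156.93
Payment period 2: opening $8,156.93; interest $278.99 → $8,435.92; payment $1,962.86; balance $6,473.06
Payment period 3: opening $6,473.06; interest $278.99 → $6,752.05; payment $2,484.00; balance $4,268.05
Payment period 4: opening $4,268.05; interest $278.99 → $4,547.04; payment $3,005.14; balance $1,541.90
Payment period 5: opening $1,541.90; interest $278.99 → $1,820.89; payment $1,820.89; balance $0.00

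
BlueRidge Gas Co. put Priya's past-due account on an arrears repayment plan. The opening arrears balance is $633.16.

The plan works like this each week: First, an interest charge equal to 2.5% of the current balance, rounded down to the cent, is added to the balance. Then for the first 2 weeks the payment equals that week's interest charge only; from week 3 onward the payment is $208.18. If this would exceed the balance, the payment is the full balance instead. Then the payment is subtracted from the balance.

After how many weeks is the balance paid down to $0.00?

# | Opening | Interest | Payment | End bal
1 | $633.16 | $15.82 | $15.82 | $633.16
2 | $633.16 | $15.82 | $15.82 | $633.16
3 | $633.16 | $15.82 | $208.18 | $440.80
4 | $440.80 | $11.02 | $208.18 | $243.64
5 | $243.64 | $6.09 | $208.18 | $41.55
6 | $41.55 | $1.03 | $42.58 | $0.00
Balance reaches $0.00 in week 6.

6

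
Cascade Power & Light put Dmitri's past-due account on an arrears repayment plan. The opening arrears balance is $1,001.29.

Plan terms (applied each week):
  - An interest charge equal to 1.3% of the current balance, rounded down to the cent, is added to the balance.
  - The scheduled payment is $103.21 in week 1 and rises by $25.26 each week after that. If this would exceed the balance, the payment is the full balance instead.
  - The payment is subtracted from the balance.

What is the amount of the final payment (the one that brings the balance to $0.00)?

$57.40

Week 1: opening $1,001.29; interest $13.01 → $1,014.30; payment $103.21; balance $911.09
Week 2: opening $911.09; interest $11.84 → $922.93; payment $128.47; balance $794.46
Week 3: opening $794.46; interest $10.32 → $804.78; payment $153.73; balance $651.05
Week 4: opening $651.05; interest $8.46 → $659.51; payment $178.99; balance $480.52
Week 5: opening $480.52; interest $6.24 → $486.76; payment $204.25; balance $282.51
Week 6: opening $282.51; interest $3.67 → $286.18; payment $229.51; balance $56.67
Week 7: opening $56.67; interest $0.73 → $57.40; payment $57.40; balance $0.00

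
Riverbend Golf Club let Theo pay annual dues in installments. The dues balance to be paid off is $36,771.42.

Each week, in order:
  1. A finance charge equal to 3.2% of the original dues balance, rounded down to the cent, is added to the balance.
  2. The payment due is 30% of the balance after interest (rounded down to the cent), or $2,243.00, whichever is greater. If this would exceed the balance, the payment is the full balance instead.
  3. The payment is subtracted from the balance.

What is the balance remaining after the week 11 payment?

$1,282.49

# | Opening | Interest | Payment | End bal
1 | $36,771.42 | $1,176.68 | $11,384.43 | $26,563.67
2 | $26,563.67 | $1,176.68 | $8,322.10 | $19,418.25
3 | $19,418.25 | $1,176.68 | $6,178.47 | $14,416.46
4 | $14,416.46 | $1,176.68 | $4,677.94 | $10,915.20
5 | $10,915.20 | $1,176.68 | $3,627.56 | $8,464.32
6 | $8,464.32 | $1,176.68 | $2,892.30 | $6,748.70
7 | $6,748.70 | $1,176.68 | $2,377.61 | $5,547.77
8 | $5,547.77 | $1,176.68 | $2,243.00 | $4,481.45
9 | $4,481.45 | $1,176.68 | $2,243.00 | $3,415.13
10 | $3,415.13 | $1,176.68 | $2,243.00 | $2,348.81
11 | $2,348.81 | $1,176.68 | $2,243.00 | $1,282.49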